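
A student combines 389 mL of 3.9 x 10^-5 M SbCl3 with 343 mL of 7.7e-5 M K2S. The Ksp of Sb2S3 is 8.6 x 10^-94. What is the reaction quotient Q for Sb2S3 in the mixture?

Total volume = 389 + 343 = 732 mL.
[Sb^3+] = 3.9 x 10^-5 × (389/732) = 2.07 × 10^-5 M
[S^2-] = 7.7 × 10^-5 × (343/732) = 3.61 × 10^-5 M
Sb2S3(s) <=> 2 Sb^3+ + 3 S^2-, so Q = [Sb^3+]^2[S^2-]^3
Q = (2.07 × 10^-5)^2(3.61 × 10^-5)^3 = 2.0 x 10^-23
Q > Ksp, so Sb2S3 will precipitate.

2.0 x 10^-23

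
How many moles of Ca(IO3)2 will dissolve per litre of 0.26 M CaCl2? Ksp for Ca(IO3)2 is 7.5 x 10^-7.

Ca(IO3)2(s) <=> Ca^2+ + 2 IO3^-
Ksp = [Ca^2+][IO3^-]^2
Let s = moles of Ca(IO3)2 that dissolve per litre. [Ca^2+] = 0.26 + s ≈ 0.26, [IO3^-] = 2s (since Ca^2+ from CaCl2 dominates).
Ksp ≈ 0.26 × (2s)^2
s = 8.5 × 10^-4 M
Check: s = 8.5 × 10^-4 ≪ 0.26, so the approximation is valid.

s = 8.5e-4 M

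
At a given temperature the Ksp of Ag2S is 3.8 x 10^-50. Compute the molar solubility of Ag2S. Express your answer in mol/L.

s = 2.1 × 10^-17 M

Ag2S(s) ⇌ 2 Ag^+ + S^2-
Ksp = [Ag^+]^2[S^2-]
For each mole of Ag2S that dissolves: [Ag^+] = 2s, [S^2-] = s.
Substituting: Ksp = (2s)^2s = 4s^3
s = (3.8 x 10^-50 / 4)^(1/3) = 2.1 × 10^-17 M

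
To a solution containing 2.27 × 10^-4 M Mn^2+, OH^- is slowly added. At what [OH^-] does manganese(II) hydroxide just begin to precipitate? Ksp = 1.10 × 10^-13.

Mn(OH)2(s) <=> Mn^2+(aq) + 2 OH^-(aq)
Ksp = [Mn^2+][OH^-]^2
Precipitation begins when Q = Ksp. With [Mn^2+] = 2.27 × 10^-4 M:
1.10 × 10^-13 = (2.27 × 10^-4) × [OH^-]^2
[OH^-] = (1.10 × 10^-13 / 2.27 x 10^-4)^(1/2) = 2.20 x 10^-5 M

[OH^-] = 2.20e-5 M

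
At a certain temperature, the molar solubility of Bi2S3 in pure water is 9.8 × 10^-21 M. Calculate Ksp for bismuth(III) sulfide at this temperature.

Bi2S3(s) <=> 2 Bi^3+(aq) + 3 S^2-(aq)
For each mole of Bi2S3 that dissolves: [Bi^3+] = 2s, [S^2-] = 3s.
Ksp = [Bi^3+]^2[S^2-]^3
So Ksp = (2s)^2 × (3s)^3 = 108s^5
Ksp = 108 × (9.8 × 10^-21)^5 = 9.8 x 10^-99

9.8e-99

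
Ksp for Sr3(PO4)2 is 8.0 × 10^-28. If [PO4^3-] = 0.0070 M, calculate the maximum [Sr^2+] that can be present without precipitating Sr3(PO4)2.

[Sr^2+] ≈ 2.5e-8 M

Sr3(PO4)2(s) <=> 3 Sr^2+(aq) + 2 PO4^3-(aq)
Ksp = [Sr^2+]^3[PO4^3-]^2
Precipitation begins when Q = Ksp. With [PO4^3-] = 0.0070 M:
8.0 × 10^-28 = (0.0070)^2 × [Sr^2+]^3
[Sr^2+] = (8.0 × 10^-28 / 4.90 × 10^-5)^(1/3) = 2.5 x 10^-8 M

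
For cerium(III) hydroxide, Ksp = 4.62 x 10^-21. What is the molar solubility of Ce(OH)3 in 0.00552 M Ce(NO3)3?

s ≈ 3.14 x 10^-7 M

Ce(OH)3(s) ⇌ Ce^3+(aq) + 3 OH^-(aq)
Ksp = [Ce^3+][OH^-]^3
If s mol/L dissolves here, [Ce^3+] = 0.00552 + s ≈ 0.00552, [OH^-] = 3s (since Ce^3+ from Ce(NO3)3 dominates).
Ksp ≈ 0.00552 × (3s)^3
s = 3.14 × 10^-7 M
Check: s = 3.1 x 10^-7 ≪ 0.00552, so the approximation is valid.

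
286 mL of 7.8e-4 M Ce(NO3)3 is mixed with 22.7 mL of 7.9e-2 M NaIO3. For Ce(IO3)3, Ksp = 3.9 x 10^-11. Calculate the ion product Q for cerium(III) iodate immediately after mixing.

Total volume = 286 + 22.7 = 308.7 mL.
[Ce^3+] = 7.8 x 10^-4 × (286/308.7) = 7.23 × 10^-4 M
[IO3^-] = 7.9 x 10^-2 × (22.7/308.7) = 5.81 × 10^-3 M
Ce(IO3)3(s) ⇌ Ce^3+ + 3 IO3^-, so Q = [Ce^3+][IO3^-]^3
Q = (7.23 x 10^-4)(5.81 x 10^-3)^3 = 1.4 × 10^-10
Q > Ksp, so Ce(IO3)3 will precipitate.

Q ≈ 1.4e-10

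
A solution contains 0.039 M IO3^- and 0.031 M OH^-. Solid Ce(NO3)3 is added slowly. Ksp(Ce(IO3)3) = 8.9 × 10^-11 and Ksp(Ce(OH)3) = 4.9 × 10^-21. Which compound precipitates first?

Each salt begins to precipitate when Q = Ksp, i.e. when [Ce^3+] reaches its threshold.
For Ce(IO3)3: 8.9 × 10^-11 = (0.039)^3 × [Ce^3+]  ⇒  [Ce^3+] = 1.5 x 10^-6 M.
For Ce(OH)3: 4.9 × 10^-21 = (0.031)^3 × [Ce^3+]  ⇒  [Ce^3+] = 1.6 x 10^-16 M.
The salt with the lower threshold [Ce^3+] precipitates first: Ce(OH)3.

Ce(OH)3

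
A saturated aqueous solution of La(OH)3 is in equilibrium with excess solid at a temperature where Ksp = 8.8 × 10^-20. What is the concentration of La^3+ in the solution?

7.6 x 10^-6 M

La(OH)3(s) ⇌ La^3+(aq) + 3 OH^-(aq)
Ksp = [La^3+][OH^-]^3
If s mol/L of La(OH)3 dissolves, [La^3+] = s and [OH^-] = 3s.
So Ksp = s × (3s)^3 = 27s^4
Solving, s = (8.8 × 10^-20/27)^(1/4) = 7.56 x 10^-6 M
[La^3+] = s = 7.6 x 10^-6 M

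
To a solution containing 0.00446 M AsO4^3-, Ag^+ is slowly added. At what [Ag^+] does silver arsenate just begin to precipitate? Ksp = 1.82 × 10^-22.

3.44 x 10^-7 M

Ag3AsO4(s) <=> 3 Ag^+(aq) + AsO4^3-(aq)
Ksp = [Ag^+]^3[AsO4^3-]
Precipitation begins when Q = Ksp. With [AsO4^3-] = 0.00446 M:
1.82 × 10^-22 = (0.00446) × [Ag^+]^3
[Ag^+] = (1.82 × 10^-22 / 4.46 × 10^-3)^(1/3) = 3.44 × 10^-7 M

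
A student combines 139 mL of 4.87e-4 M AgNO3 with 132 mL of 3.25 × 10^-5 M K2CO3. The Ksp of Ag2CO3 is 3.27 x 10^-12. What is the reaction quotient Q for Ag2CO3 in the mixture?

9.88 × 10^-13

Total volume = 139 + 132 = 271 mL.
[Ag^+] = 4.87 x 10^-4 × (139/271) = 2.498 x 10^-4 M
[CO3^2-] = 3.25 x 10^-5 × (132/271) = 1.583 x 10^-5 M
Ag2CO3(s) ⇌ 2 Ag^+(aq) + CO3^2-(aq), so Q = [Ag^+]^2[CO3^2-]
Q = (2.498 × 10^-4)^2(1.583 x 10^-5) = 9.88 × 10^-13
Q < Ksp, so no precipitate of Ag2CO3 forms.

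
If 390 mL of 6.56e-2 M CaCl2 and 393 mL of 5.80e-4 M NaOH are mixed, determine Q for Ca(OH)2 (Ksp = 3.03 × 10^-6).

Total volume = 390 + 393 = 783 mL.
[Ca^2+] = 6.56 x 10^-2 × (390/783) = 3.267 × 10^-2 M
[OH^-] = 5.80 × 10^-4 × (393/783) = 2.911 x 10^-4 M
Ca(OH)2(s) ⇌ Ca^2+(aq) + 2 OH^-(aq), so Q = [Ca^2+][OH^-]^2
Q = (3.267 × 10^-2)(2.911 x 10^-4)^2 = 2.77 × 10^-9
Q < Ksp, so no precipitate of Ca(OH)2 forms.

Q ≈ 2.77 × 10^-9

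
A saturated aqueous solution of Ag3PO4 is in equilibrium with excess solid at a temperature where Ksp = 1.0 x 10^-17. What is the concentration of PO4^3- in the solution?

Ag3PO4(s) ⇌ 3 Ag^+(aq) + PO4^3-(aq)
Ksp = [Ag^+]^3[PO4^3-]
If s mol/L of Ag3PO4 dissolves, [Ag^+] = 3s and [PO4^3-] = s.
Substituting: Ksp = (3s)^3s = 27s^4
s^4 = 1.0 x 10^-17 / 27, so s = 2.47 x 10^-5 M
[PO4^3-] = s = 2.5 × 10^-5 M

[PO4^3-] = 2.5e-5 M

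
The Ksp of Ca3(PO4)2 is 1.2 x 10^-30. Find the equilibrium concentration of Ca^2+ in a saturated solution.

Ca3(PO4)2(s) <=> 3 Ca^2+ + 2 PO4^3-
Ksp = [Ca^2+]^3[PO4^3-]^2
Let s = molar solubility. Then [Ca^2+] = 3s and [PO4^3-] = 2s.
Ksp = (3s)^3(2s)^2 = 108s^5
s^5 = 1.2 x 10^-30 / 108, so s = 4.07 x 10^-7 M
[Ca^2+] = 3s = 1.2 x 10^-6 M

[Ca^2+] ≈ 1.2 × 10^-6 M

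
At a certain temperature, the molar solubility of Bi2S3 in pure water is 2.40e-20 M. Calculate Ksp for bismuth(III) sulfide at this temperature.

Bi2S3(s) ⇌ 2 Bi^3+(aq) + 3 S^2-(aq)
With molar solubility s: [Bi^3+] = 2s, [S^2-] = 3s.
Ksp = [Bi^3+]^2[S^2-]^3
So Ksp = (2s)^2 × (3s)^3 = 108s^5
Ksp = 108 × (2.40 × 10^-20)^5 = 8.60 × 10^-97

Ksp ≈ 8.60e-97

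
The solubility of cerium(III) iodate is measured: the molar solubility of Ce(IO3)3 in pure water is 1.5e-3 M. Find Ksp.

Ksp ≈ 1.4 × 10^-10

Ce(IO3)3(s) <=> Ce^3+ + 3 IO3^-
Let s = molar solubility. Then [Ce^3+] = s and [IO3^-] = 3s.
Ksp = [Ce^3+][IO3^-]^3
Substituting: Ksp = s(3s)^3 = 27s^4
With s = 1.5 × 10^-3: Ksp = 1.4 × 10^-10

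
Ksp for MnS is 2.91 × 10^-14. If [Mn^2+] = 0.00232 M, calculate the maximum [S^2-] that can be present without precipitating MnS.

[S^2-] ≈ 1.25 × 10^-11 M

MnS(s) ⇌ Mn^2+ + S^2-
Ksp = [Mn^2+][S^2-]
Precipitation begins when Q = Ksp. With [Mn^2+] = 0.00232 M:
2.91 × 10^-14 = (0.00232) × [S^2-]
[S^2-] = (2.91 × 10^-14 / 2.32 × 10^-3) = 1.25 × 10^-11 M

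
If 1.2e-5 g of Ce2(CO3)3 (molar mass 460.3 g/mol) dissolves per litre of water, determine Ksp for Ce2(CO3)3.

Ksp ≈ 1.3e-36

Molar solubility s = (1.2 x 10^-5 g/L) / (460.3 g/mol) = 2.61 × 10^-8 M.
Ce2(CO3)3(s) ⇌ 2 Ce^3+(aq) + 3 CO3^2-(aq)
For each mole of Ce2(CO3)3 that dissolves: [Ce^3+] = 2s, [CO3^2-] = 3s.
Ksp = [Ce^3+]^2[CO3^2-]^3
Substituting: Ksp = (2s)^2(3s)^3 = 108s^5
With s = 2.61 × 10^-8: Ksp = 1.3 × 10^-36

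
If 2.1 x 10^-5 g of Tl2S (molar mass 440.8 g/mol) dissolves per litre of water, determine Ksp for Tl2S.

Ksp ≈ 4.3 × 10^-22

Molar solubility s = (2.1 × 10^-5 g/L) / (440.8 g/mol) = 4.76 x 10^-8 M.
Tl2S(s) ⇌ 2 Tl^+(aq) + S^2-(aq)
Let s = molar solubility. Then [Tl^+] = 2s and [S^2-] = s.
Ksp = [Tl^+]^2[S^2-]
So Ksp = (2s)^2 × s = 4s^3
With s = 4.76 x 10^-8: Ksp = 4.3 × 10^-22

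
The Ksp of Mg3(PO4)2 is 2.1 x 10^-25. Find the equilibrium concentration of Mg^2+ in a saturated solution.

Mg3(PO4)2(s) <=> 3 Mg^2+ + 2 PO4^3-
Ksp = [Mg^2+]^3[PO4^3-]^2
With molar solubility s: [Mg^2+] = 3s, [PO4^3-] = 2s.
So Ksp = (3s)^3 × (2s)^2 = 108s^5
s^5 = 2.1 x 10^-25 / 108, so s = 4.55 x 10^-6 M
[Mg^2+] = 3s = 1.4 x 10^-5 M

1.4 × 10^-5 M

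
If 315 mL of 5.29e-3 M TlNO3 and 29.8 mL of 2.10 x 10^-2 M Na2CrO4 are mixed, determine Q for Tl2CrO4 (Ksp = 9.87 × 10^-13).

Total volume = 315 + 29.8 = 344.8 mL.
[Tl^+] = 5.29 × 10^-3 × (315/344.8) = 4.833 x 10^-3 M
[CrO4^2-] = 2.10 × 10^-2 × (29.8/344.8) = 1.815 x 10^-3 M
Tl2CrO4(s) ⇌ 2 Tl^+ + CrO4^2-, so Q = [Tl^+]^2[CrO4^2-]
Q = (4.833 × 10^-3)^2(1.815 x 10^-3) = 4.24 × 10^-8
Q > Ksp, so Tl2CrO4 will precipitate.

Q = 4.24 × 10^-8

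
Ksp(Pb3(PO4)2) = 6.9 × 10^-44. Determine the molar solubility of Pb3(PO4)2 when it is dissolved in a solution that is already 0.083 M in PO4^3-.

7.2 x 10^-15 M

Pb3(PO4)2(s) ⇌ 3 Pb^2+ + 2 PO4^3-
Ksp = [Pb^2+]^3[PO4^3-]^2
If s mol/L dissolves here, [Pb^2+] = 3s, [PO4^3-] = 0.083 + 2s ≈ 0.083 (since the PO4^3- already present dominates).
Ksp ≈ (3s)^3 × (0.083)^2
s = 7.2 × 10^-15 M
Check: 2s = 1.4 x 10^-14 ≪ 0.083, so the approximation is valid.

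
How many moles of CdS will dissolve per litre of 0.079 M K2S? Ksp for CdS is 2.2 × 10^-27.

s ≈ 2.8 x 10^-26 M

CdS(s) ⇌ Cd^2+(aq) + S^2-(aq)
Ksp = [Cd^2+][S^2-]
Let s = moles of CdS that dissolve per litre. [Cd^2+] = s, [S^2-] = 0.079 + s ≈ 0.079 (common-ion effect: S^2- is already 0.079 M).
Ksp ≈ s × 0.079
s = 2.8 × 10^-26 M
Check: s = 2.8 x 10^-26 ≪ 0.079, so the approximation is valid.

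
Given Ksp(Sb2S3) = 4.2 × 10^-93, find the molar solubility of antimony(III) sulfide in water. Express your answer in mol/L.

1.3 x 10^-19 M

Sb2S3(s) ⇌ 2 Sb^3+(aq) + 3 S^2-(aq)
Ksp = [Sb^3+]^2[S^2-]^3
For each mole of Sb2S3 that dissolves: [Sb^3+] = 2s, [S^2-] = 3s.
Ksp = (2s)^2(3s)^3 = 108s^5
Solving, s = (4.2 × 10^-93/108)^(1/5) = 1.3 × 10^-19 M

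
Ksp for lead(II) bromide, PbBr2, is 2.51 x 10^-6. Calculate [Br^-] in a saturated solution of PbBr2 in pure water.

0.0171 M

PbBr2(s) ⇌ Pb^2+ + 2 Br^-
Ksp = [Pb^2+][Br^-]^2
With molar solubility s: [Pb^2+] = s, [Br^-] = 2s.
Ksp = s(2s)^2 = 4s^3
s = (2.51 x 10^-6 / 4)^(1/3) = 8.561 × 10^-3 M
[Br^-] = 2s = 1.71 x 10^-2 M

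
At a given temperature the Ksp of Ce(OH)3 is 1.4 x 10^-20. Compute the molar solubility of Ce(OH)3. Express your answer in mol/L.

Ce(OH)3(s) <=> Ce^3+(aq) + 3 OH^-(aq)
Ksp = [Ce^3+][OH^-]^3
Let s = molar solubility. Then [Ce^3+] = s and [OH^-] = 3s.
Substituting: Ksp = s(3s)^3 = 27s^4
s^4 = 1.4 x 10^-20 / 27, so s = 4.8 × 10^-6 M

s = 4.8 × 10^-6 M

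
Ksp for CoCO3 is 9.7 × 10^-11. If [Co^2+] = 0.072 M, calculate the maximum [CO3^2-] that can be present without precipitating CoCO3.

CoCO3(s) ⇌ Co^2+(aq) + CO3^2-(aq)
Ksp = [Co^2+][CO3^2-]
Precipitation begins when Q = Ksp. With [Co^2+] = 0.072 M:
9.7 × 10^-11 = (0.072) × [CO3^2-]
[CO3^2-] = (9.7 × 10^-11 / 7.2 x 10^-2) = 1.3 x 10^-9 M

[CO3^2-] = 1.3 x 10^-9 M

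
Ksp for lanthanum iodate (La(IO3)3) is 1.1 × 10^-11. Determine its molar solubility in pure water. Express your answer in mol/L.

La(IO3)3(s) <=> La^3+(aq) + 3 IO3^-(aq)
Ksp = [La^3+][IO3^-]^3
If s mol/L of La(IO3)3 dissolves, [La^3+] = s and [IO3^-] = 3s.
Substituting: Ksp = s(3s)^3 = 27s^4
s = (1.1 × 10^-11 / 27)^(1/4) = 8.0 × 10^-4 M

s ≈ 8.0 × 10^-4 M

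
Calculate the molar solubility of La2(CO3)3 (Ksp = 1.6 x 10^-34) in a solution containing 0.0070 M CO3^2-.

1.1 x 10^-14 M

La2(CO3)3(s) ⇌ 2 La^3+(aq) + 3 CO3^2-(aq)
Ksp = [La^3+]^2[CO3^2-]^3
Let s be the molar solubility in this solution. [La^3+] = 2s, [CO3^2-] = 0.0070 + 3s ≈ 0.0070 (common-ion effect: CO3^2- is already 0.0070 M).
Ksp ≈ (2s)^2 × (0.0070)^3
s = 1.1 × 10^-14 M
Check: 3s = 3.2 × 10^-14 ≪ 0.0070, so the approximation is valid.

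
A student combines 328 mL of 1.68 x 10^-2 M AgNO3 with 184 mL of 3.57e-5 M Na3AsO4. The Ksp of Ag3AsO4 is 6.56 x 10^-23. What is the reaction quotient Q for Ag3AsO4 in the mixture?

Q ≈ 1.60 × 10^-11

Total volume = 328 + 184 = 512 mL.
[Ag^+] = 1.68 × 10^-2 × (328/512) = 1.076 × 10^-2 M
[AsO4^3-] = 3.57 × 10^-5 × (184/512) = 1.283 x 10^-5 M
Ag3AsO4(s) ⇌ 3 Ag^+ + AsO4^3-, so Q = [Ag^+]^3[AsO4^3-]
Q = (1.076 × 10^-2)^3(1.283 x 10^-5) = 1.60 × 10^-11
Q > Ksp, so Ag3AsO4 will precipitate.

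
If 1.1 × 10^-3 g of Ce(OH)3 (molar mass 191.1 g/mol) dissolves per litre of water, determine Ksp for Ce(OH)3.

3.0 × 10^-20

Molar solubility s = (1.1 × 10^-3 g/L) / (191.1 g/mol) = 5.76 x 10^-6 M.
Ce(OH)3(s) ⇌ Ce^3+(aq) + 3 OH^-(aq)
If s mol/L of Ce(OH)3 dissolves, [Ce^3+] = s and [OH^-] = 3s.
Ksp = [Ce^3+][OH^-]^3
Substituting: Ksp = s(3s)^3 = 27s^4
With s = 5.76 × 10^-6: Ksp = 3.0 × 10^-20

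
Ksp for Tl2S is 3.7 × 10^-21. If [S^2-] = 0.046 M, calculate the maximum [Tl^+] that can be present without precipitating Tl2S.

Tl2S(s) ⇌ 2 Tl^+(aq) + S^2-(aq)
Ksp = [Tl^+]^2[S^2-]
Precipitation begins when Q = Ksp. With [S^2-] = 0.046 M:
3.7 × 10^-21 = (0.046) × [Tl^+]^2
[Tl^+] = (3.7 × 10^-21 / 4.6 × 10^-2)^(1/2) = 2.8 × 10^-10 M

2.8 × 10^-10 M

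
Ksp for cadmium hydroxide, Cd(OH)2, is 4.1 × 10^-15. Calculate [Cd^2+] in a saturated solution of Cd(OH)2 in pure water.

Cd(OH)2(s) <=> Cd^2+(aq) + 2 OH^-(aq)
Ksp = [Cd^2+][OH^-]^2
If s mol/L of Cd(OH)2 dissolves, [Cd^2+] = s and [OH^-] = 2s.
Substituting: Ksp = s(2s)^2 = 4s^3
s^3 = 4.1 × 10^-15 / 4, so s = 1.01 × 10^-5 M
[Cd^2+] = s = 1.0 × 10^-5 M

[Cd^2+] ≈ 1.0e-5 M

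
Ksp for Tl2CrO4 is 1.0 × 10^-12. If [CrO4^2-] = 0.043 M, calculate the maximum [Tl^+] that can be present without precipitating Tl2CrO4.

4.8e-6 M

Tl2CrO4(s) <=> 2 Tl^+ + CrO4^2-
Ksp = [Tl^+]^2[CrO4^2-]
Precipitation begins when Q = Ksp. With [CrO4^2-] = 0.043 M:
1.0 × 10^-12 = (0.043) × [Tl^+]^2
[Tl^+] = (1.0 × 10^-12 / 4.3 × 10^-2)^(1/2) = 4.8 x 10^-6 M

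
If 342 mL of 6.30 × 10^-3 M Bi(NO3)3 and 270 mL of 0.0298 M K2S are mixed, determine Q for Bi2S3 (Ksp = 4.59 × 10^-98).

Total volume = 342 + 270 = 612 mL.
[Bi^3+] = 6.30 × 10^-3 × (342/612) = 3.521 × 10^-3 M
[S^2-] = 2.98 x 10^-2 × (270/612) = 1.315 × 10^-2 M
Bi2S3(s) <=> 2 Bi^3+ + 3 S^2-, so Q = [Bi^3+]^2[S^2-]^3
Q = (3.521 x 10^-3)^2(1.315 × 10^-2)^3 = 2.82 x 10^-11
Q > Ksp, so Bi2S3 will precipitate.

Q ≈ 2.82e-11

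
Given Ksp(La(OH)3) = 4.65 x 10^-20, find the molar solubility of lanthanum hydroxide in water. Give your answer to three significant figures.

La(OH)3(s) ⇌ La^3+ + 3 OH^-
Ksp = [La^3+][OH^-]^3
If s mol/L of La(OH)3 dissolves, [La^3+] = s and [OH^-] = 3s.
Ksp = s(3s)^3 = 27s^4
s = (4.65 x 10^-20 / 27)^(1/4) = 6.44 × 10^-6 M

s ≈ 6.44 × 10^-6 M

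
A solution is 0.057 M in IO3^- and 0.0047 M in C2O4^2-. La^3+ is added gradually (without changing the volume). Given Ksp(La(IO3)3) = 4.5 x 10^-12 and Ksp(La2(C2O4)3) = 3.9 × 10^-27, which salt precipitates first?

Precipitation of each salt starts when its ion product equals its Ksp.
For La(IO3)3: 4.5 x 10^-12 = (0.057)^3 × [La^3+]  ⇒  [La^3+] = 2.4 × 10^-8 M.
For La2(C2O4)3: 3.9 × 10^-27 = (0.0047)^3 × [La^3+]^2  ⇒  [La^3+] = 1.9 x 10^-10 M.
The salt with the lower threshold [La^3+] precipitates first: La2(C2O4)3.

La2(C2O4)3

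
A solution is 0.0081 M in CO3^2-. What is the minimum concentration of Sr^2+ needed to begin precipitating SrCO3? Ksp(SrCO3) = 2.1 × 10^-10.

[Sr^2+] = 2.6 × 10^-8 M

SrCO3(s) <=> Sr^2+(aq) + CO3^2-(aq)
Ksp = [Sr^2+][CO3^2-]
Precipitation begins when Q = Ksp. With [CO3^2-] = 0.0081 M:
2.1 × 10^-10 = (0.0081) × [Sr^2+]
[Sr^2+] = (2.1 × 10^-10 / 8.1 × 10^-3) = 2.6 × 10^-8 M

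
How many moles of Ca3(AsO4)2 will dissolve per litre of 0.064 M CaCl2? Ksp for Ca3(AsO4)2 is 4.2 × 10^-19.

s = 2.0e-8 M

Ca3(AsO4)2(s) <=> 3 Ca^2+ + 2 AsO4^3-
Ksp = [Ca^2+]^3[AsO4^3-]^2
Let s be the molar solubility in this solution. [Ca^2+] = 0.064 + 3s ≈ 0.064, [AsO4^3-] = 2s (common-ion effect: Ca^2+ is already 0.064 M).
Ksp ≈ (0.064)^3 × (2s)^2
s = 2.0 × 10^-8 M
Check: 3s = 6.0 x 10^-8 ≪ 0.064, so the approximation is valid.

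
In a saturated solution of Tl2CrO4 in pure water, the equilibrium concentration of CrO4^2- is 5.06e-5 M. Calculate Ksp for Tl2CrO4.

Tl2CrO4(s) ⇌ 2 Tl^+(aq) + CrO4^2-(aq)
Stoichiometry gives [Tl^+] = (2/1)[CrO4^2-] = 1.012 × 10^-4 M.
Ksp = [Tl^+]^2[CrO4^2-]
Ksp = (1.012 × 10^-4)^2 × 5.06 x 10^-5 = 5.18 × 10^-13

Ksp = 5.18e-13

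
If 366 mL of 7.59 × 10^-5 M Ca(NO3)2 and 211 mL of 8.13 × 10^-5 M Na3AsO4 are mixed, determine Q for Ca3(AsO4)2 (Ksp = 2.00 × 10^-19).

Total volume = 366 + 211 = 577 mL.
[Ca^2+] = 7.59 × 10^-5 × (366/577) = 4.814 × 10^-5 M
[AsO4^3-] = 8.13 × 10^-5 × (211/577) = 2.973 × 10^-5 M
Ca3(AsO4)2(s) <=> 3 Ca^2+ + 2 AsO4^3-, so Q = [Ca^2+]^3[AsO4^3-]^2
Q = (4.814 × 10^-5)^3(2.973 x 10^-5)^2 = 9.86 × 10^-23
Q < Ksp, so no precipitate of Ca3(AsO4)2 forms.

Q = 9.86e-23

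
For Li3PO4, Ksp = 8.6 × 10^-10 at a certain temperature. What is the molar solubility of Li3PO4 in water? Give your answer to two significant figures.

Li3PO4(s) ⇌ 3 Li^+(aq) + PO4^3-(aq)
Ksp = [Li^+]^3[PO4^3-]
For each mole of Li3PO4 that dissolves: [Li^+] = 3s, [PO4^3-] = s.
So Ksp = (3s)^3 × s = 27s^4
Solving, s = (8.6 × 10^-10/27)^(1/4) = 2.4 x 10^-3 M

s = 2.4e-3 M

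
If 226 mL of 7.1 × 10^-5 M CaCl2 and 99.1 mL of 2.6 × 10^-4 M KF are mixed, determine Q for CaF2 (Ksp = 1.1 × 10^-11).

Total volume = 226 + 99.1 = 325.1 mL.
[Ca^2+] = 7.1 × 10^-5 × (226/325.1) = 4.94 × 10^-5 M
[F^-] = 2.6 × 10^-4 × (99.1/325.1) = 7.93 x 10^-5 M
CaF2(s) <=> Ca^2+(aq) + 2 F^-(aq), so Q = [Ca^2+][F^-]^2
Q = (4.94 × 10^-5)(7.93 x 10^-5)^2 = 3.1 x 10^-13
Q < Ksp, so no precipitate of CaF2 forms.

Q ≈ 3.1 × 10^-13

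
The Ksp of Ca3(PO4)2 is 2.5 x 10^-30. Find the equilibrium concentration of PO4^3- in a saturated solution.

Ca3(PO4)2(s) ⇌ 3 Ca^2+ + 2 PO4^3-
Ksp = [Ca^2+]^3[PO4^3-]^2
Let s = molar solubility. Then [Ca^2+] = 3s and [PO4^3-] = 2s.
Substituting: Ksp = (3s)^3(2s)^2 = 108s^5
s^5 = 2.5 x 10^-30 / 108, so s = 4.71 × 10^-7 M
[PO4^3-] = 2s = 9.4 × 10^-7 M

9.4 × 10^-7 M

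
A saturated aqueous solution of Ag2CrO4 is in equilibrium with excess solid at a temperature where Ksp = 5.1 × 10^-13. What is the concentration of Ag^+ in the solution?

Ag2CrO4(s) ⇌ 2 Ag^+(aq) + CrO4^2-(aq)
Ksp = [Ag^+]^2[CrO4^2-]
For each mole of Ag2CrO4 that dissolves: [Ag^+] = 2s, [CrO4^2-] = s.
So Ksp = (2s)^2 × s = 4s^3
Solving, s = (5.1 × 10^-13/4)^(1/3) = 5.03 × 10^-5 M
[Ag^+] = 2s = 1.0 x 10^-4 M

1.0 × 10^-4 M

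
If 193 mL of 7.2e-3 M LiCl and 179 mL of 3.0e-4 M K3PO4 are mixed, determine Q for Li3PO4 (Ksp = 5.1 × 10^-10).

7.5 x 10^-12

Total volume = 193 + 179 = 372 mL.
[Li^+] = 7.2 × 10^-3 × (193/372) = 3.74 × 10^-3 M
[PO4^3-] = 3.0 × 10^-4 × (179/372) = 1.44 x 10^-4 M
Li3PO4(s) ⇌ 3 Li^+(aq) + PO4^3-(aq), so Q = [Li^+]^3[PO4^3-]
Q = (3.74 x 10^-3)^3(1.44 × 10^-4) = 7.5 x 10^-12
Q < Ksp, so no precipitate of Li3PO4 forms.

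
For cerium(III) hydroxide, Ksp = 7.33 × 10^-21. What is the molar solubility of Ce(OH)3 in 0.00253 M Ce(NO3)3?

Ce(OH)3(s) <=> Ce^3+ + 3 OH^-
Ksp = [Ce^3+][OH^-]^3
If s mol/L dissolves here, [Ce^3+] = 0.00253 + s ≈ 0.00253, [OH^-] = 3s (common-ion effect: Ce^3+ is already 0.00253 M).
Ksp ≈ 0.00253 × (3s)^3
s = 4.75 × 10^-7 M
Check: s = 4.8 x 10^-7 ≪ 0.00253, so the approximation is valid.

s ≈ 4.75 × 10^-7 M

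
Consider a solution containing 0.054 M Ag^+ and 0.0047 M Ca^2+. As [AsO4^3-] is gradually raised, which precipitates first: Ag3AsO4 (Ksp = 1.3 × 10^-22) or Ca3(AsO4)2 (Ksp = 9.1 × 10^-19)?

Each salt begins to precipitate when Q = Ksp, i.e. when [AsO4^3-] reaches its threshold.
For Ag3AsO4: 1.3 × 10^-22 = (0.054)^3 × [AsO4^3-]  ⇒  [AsO4^3-] = 8.3 × 10^-19 M.
For Ca3(AsO4)2: 9.1 × 10^-19 = (0.0047)^3 × [AsO4^3-]^2  ⇒  [AsO4^3-] = 3.0 × 10^-6 M.
The salt with the lower threshold [AsO4^3-] precipitates first: Ag3AsO4.

Ag3AsO4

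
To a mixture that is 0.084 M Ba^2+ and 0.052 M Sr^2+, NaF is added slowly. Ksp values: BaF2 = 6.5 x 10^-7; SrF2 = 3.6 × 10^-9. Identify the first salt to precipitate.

SrF2

Each salt begins to precipitate when Q = Ksp, i.e. when [F^-] reaches its threshold.
For BaF2: 6.5 x 10^-7 = 0.084 × [F^-]^2  ⇒  [F^-] = 2.8 × 10^-3 M.
For SrF2: 3.6 × 10^-9 = 0.052 × [F^-]^2  ⇒  [F^-] = 2.6 x 10^-4 M.
The salt with the lower threshold [F^-] precipitates first: SrF2.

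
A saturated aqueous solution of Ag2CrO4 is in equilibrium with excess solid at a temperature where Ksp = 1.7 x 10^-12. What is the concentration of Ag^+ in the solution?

[Ag^+] = 1.5e-4 M

Ag2CrO4(s) <=> 2 Ag^+(aq) + CrO4^2-(aq)
Ksp = [Ag^+]^2[CrO4^2-]
With molar solubility s: [Ag^+] = 2s, [CrO4^2-] = s.
Ksp = (2s)^2s = 4s^3
s = (1.7 x 10^-12 / 4)^(1/3) = 7.52 x 10^-5 M
[Ag^+] = 2s = 1.5 × 10^-4 M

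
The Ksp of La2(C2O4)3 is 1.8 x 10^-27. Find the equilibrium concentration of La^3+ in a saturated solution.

La2(C2O4)3(s) <=> 2 La^3+(aq) + 3 C2O4^2-(aq)
Ksp = [La^3+]^2[C2O4^2-]^3
With molar solubility s: [La^3+] = 2s, [C2O4^2-] = 3s.
Substituting: Ksp = (2s)^2(3s)^3 = 108s^5
Solving, s = (1.8 x 10^-27/108)^(1/5) = 1.76 × 10^-6 M
[La^3+] = 2s = 3.5 × 10^-6 M

[La^3+] = 3.5 x 10^-6 M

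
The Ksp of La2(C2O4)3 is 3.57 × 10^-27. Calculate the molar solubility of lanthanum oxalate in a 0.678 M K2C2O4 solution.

5.35e-14 M

La2(C2O4)3(s) <=> 2 La^3+(aq) + 3 C2O4^2-(aq)
Ksp = [La^3+]^2[C2O4^2-]^3
Let s = moles of La2(C2O4)3 that dissolve per litre. [La^3+] = 2s, [C2O4^2-] = 0.678 + 3s ≈ 0.678 (Ksp is small, so little additional dissolves).
Ksp ≈ (2s)^2 × (0.678)^3
s = 5.35 x 10^-14 M
Check: 3s = 1.6 × 10^-13 ≪ 0.678, so the approximation is valid.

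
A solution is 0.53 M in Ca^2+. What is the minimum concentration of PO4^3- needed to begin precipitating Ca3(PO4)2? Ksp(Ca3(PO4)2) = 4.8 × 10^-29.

Ca3(PO4)2(s) ⇌ 3 Ca^2+(aq) + 2 PO4^3-(aq)
Ksp = [Ca^2+]^3[PO4^3-]^2
Precipitation begins when Q = Ksp. With [Ca^2+] = 0.53 M:
4.8 × 10^-29 = (0.53)^3 × [PO4^3-]^2
[PO4^3-] = (4.8 × 10^-29 / 1.49 × 10^-1)^(1/2) = 1.8 × 10^-14 M

[PO4^3-] = 1.8 × 10^-14 M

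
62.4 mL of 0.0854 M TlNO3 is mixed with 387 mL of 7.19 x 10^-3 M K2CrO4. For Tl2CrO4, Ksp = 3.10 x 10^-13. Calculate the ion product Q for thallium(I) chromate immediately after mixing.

Q ≈ 8.71e-7

Total volume = 62.4 + 387 = 449.4 mL.
[Tl^+] = 8.54 x 10^-2 × (62.4/449.4) = 1.186 × 10^-2 M
[CrO4^2-] = 7.19 x 10^-3 × (387/449.4) = 6.192 x 10^-3 M
Tl2CrO4(s) <=> 2 Tl^+(aq) + CrO4^2-(aq), so Q = [Tl^+]^2[CrO4^2-]
Q = (1.186 x 10^-2)^2(6.192 × 10^-3) = 8.71 × 10^-7
Q > Ksp, so Tl2CrO4 will precipitate.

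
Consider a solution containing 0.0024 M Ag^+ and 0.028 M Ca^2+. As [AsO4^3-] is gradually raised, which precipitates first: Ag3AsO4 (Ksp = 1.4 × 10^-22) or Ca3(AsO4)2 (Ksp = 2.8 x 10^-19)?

Ag3AsO4

Each salt begins to precipitate when Q = Ksp, i.e. when [AsO4^3-] reaches its threshold.
For Ag3AsO4: 1.4 × 10^-22 = (0.0024)^3 × [AsO4^3-]  ⇒  [AsO4^3-] = 1.0 x 10^-14 M.
For Ca3(AsO4)2: 2.8 x 10^-19 = (0.028)^3 × [AsO4^3-]^2  ⇒  [AsO4^3-] = 1.1 × 10^-7 M.
The salt with the lower threshold [AsO4^3-] precipitates first: Ag3AsO4.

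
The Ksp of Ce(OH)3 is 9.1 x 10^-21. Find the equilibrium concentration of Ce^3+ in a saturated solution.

4.3 x 10^-6 M

Ce(OH)3(s) ⇌ Ce^3+(aq) + 3 OH^-(aq)
Ksp = [Ce^3+][OH^-]^3
If s mol/L of Ce(OH)3 dissolves, [Ce^3+] = s and [OH^-] = 3s.
Substituting: Ksp = s(3s)^3 = 27s^4
s = (9.1 x 10^-21 / 27)^(1/4) = 4.28 × 10^-6 M
[Ce^3+] = s = 4.3 x 10^-6 M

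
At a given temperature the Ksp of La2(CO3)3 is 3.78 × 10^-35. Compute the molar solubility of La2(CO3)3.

La2(CO3)3(s) ⇌ 2 La^3+(aq) + 3 CO3^2-(aq)
Ksp = [La^3+]^2[CO3^2-]^3
Let s = molar solubility. Then [La^3+] = 2s and [CO3^2-] = 3s.
Substituting: Ksp = (2s)^2(3s)^3 = 108s^5
Solving, s = (3.78 × 10^-35/108)^(1/5) = 5.11 x 10^-8 M

5.11 x 10^-8 M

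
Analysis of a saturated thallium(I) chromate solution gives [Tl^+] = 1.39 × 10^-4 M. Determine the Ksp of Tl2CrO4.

1.34e-12

Tl2CrO4(s) ⇌ 2 Tl^+ + CrO4^2-
Stoichiometry gives [CrO4^2-] = (1/2)[Tl^+] = 6.950 × 10^-5 M.
Ksp = [Tl^+]^2[CrO4^2-]
Ksp = (1.39 × 10^-4)^2 × 6.950 × 10^-5 = 1.34 × 10^-12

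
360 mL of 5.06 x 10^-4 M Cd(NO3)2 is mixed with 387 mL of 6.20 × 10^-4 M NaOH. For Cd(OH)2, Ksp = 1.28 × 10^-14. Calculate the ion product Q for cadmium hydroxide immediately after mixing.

2.52 x 10^-11

Total volume = 360 + 387 = 747 mL.
[Cd^2+] = 5.06 x 10^-4 × (360/747) = 2.439 x 10^-4 M
[OH^-] = 6.20 x 10^-4 × (387/747) = 3.212 × 10^-4 M
Cd(OH)2(s) ⇌ Cd^2+ + 2 OH^-, so Q = [Cd^2+][OH^-]^2
Q = (2.439 × 10^-4)(3.212 × 10^-4)^2 = 2.52 × 10^-11
Q > Ksp, so Cd(OH)2 will precipitate.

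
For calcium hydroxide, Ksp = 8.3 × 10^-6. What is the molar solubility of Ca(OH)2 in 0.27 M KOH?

1.1 × 10^-4 M

Ca(OH)2(s) ⇌ Ca^2+(aq) + 2 OH^-(aq)
Ksp = [Ca^2+][OH^-]^2
Let s be the molar solubility in this solution. [Ca^2+] = s, [OH^-] = 0.27 + 2s ≈ 0.27 (Ksp is small, so little additional dissolves).
Ksp ≈ s × (0.27)^2
s = 1.1 × 10^-4 M
Check: 2s = 2.3 x 10^-4 ≪ 0.27, so the approximation is valid.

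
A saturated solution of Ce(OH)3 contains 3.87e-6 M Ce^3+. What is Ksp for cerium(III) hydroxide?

6.06 × 10^-21

Ce(OH)3(s) <=> Ce^3+ + 3 OH^-
Stoichiometry gives [OH^-] = (3/1)[Ce^3+] = 1.161 × 10^-5 M.
Ksp = [Ce^3+][OH^-]^3
Ksp = 3.87 x 10^-6 × (1.161 × 10^-5)^3 = 6.06 × 10^-21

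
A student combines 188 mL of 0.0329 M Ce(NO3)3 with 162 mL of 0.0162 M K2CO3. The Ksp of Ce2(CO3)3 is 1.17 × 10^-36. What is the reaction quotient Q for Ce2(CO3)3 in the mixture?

Total volume = 188 + 162 = 350 mL.
[Ce^3+] = 3.29 x 10^-2 × (188/350) = 1.767 × 10^-2 M
[CO3^2-] = 1.62 × 10^-2 × (162/350) = 7.498 x 10^-3 M
Ce2(CO3)3(s) ⇌ 2 Ce^3+ + 3 CO3^2-, so Q = [Ce^3+]^2[CO3^2-]^3
Q = (1.767 x 10^-2)^2(7.498 × 10^-3)^3 = 1.32 × 10^-10
Q > Ksp, so Ce2(CO3)3 will precipitate.

1.32e-10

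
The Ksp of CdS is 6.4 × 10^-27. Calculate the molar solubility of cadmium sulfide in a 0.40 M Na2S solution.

CdS(s) <=> Cd^2+(aq) + S^2-(aq)
Ksp = [Cd^2+][S^2-]
Let s be the molar solubility in this solution. [Cd^2+] = s, [S^2-] = 0.40 + s ≈ 0.40 (since S^2- from Na2S dominates).
Ksp ≈ s × 0.40
s = 1.6 x 10^-26 M
Check: s = 1.6 x 10^-26 ≪ 0.40, so the approximation is valid.

s ≈ 1.6 × 10^-26 M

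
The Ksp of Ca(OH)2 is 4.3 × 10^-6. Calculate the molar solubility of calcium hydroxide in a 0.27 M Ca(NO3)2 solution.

Ca(OH)2(s) ⇌ Ca^2+ + 2 OH^-
Ksp = [Ca^2+][OH^-]^2
If s mol/L dissolves here, [Ca^2+] = 0.27 + s ≈ 0.27, [OH^-] = 2s (common-ion effect: Ca^2+ is already 0.27 M).
Ksp ≈ 0.27 × (2s)^2
s = 2.0 x 10^-3 M
Check: s = 2.0 × 10^-3 ≪ 0.27, so the approximation is valid.

s ≈ 2.0 × 10^-3 M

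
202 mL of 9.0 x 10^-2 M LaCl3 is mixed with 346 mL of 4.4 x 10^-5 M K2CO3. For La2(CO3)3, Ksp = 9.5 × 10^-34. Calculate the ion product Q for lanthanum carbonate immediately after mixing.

Total volume = 202 + 346 = 548 mL.
[La^3+] = 9.0 × 10^-2 × (202/548) = 3.32 × 10^-2 M
[CO3^2-] = 4.4 x 10^-5 × (346/548) = 2.78 x 10^-5 M
La2(CO3)3(s) ⇌ 2 La^3+ + 3 CO3^2-, so Q = [La^3+]^2[CO3^2-]^3
Q = (3.32 × 10^-2)^2(2.78 × 10^-5)^3 = 2.4 × 10^-17
Q > Ksp, so La2(CO3)3 will precipitate.

Q ≈ 2.4 × 10^-17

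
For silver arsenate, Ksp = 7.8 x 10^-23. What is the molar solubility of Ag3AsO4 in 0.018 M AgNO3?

Ag3AsO4(s) ⇌ 3 Ag^+(aq) + AsO4^3-(aq)
Ksp = [Ag^+]^3[AsO4^3-]
Let s = moles of Ag3AsO4 that dissolve per litre. [Ag^+] = 0.018 + 3s ≈ 0.018, [AsO4^3-] = s (since Ag^+ from AgNO3 dominates).
Ksp ≈ (0.018)^3 × s
s = 1.3 × 10^-17 M
Check: 3s = 4.0 × 10^-17 ≪ 0.018, so the approximation is valid.

s ≈ 1.3 x 10^-17 M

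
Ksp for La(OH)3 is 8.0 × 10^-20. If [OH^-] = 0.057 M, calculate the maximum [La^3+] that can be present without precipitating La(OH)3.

La(OH)3(s) <=> La^3+(aq) + 3 OH^-(aq)
Ksp = [La^3+][OH^-]^3
Precipitation begins when Q = Ksp. With [OH^-] = 0.057 M:
8.0 × 10^-20 = (0.057)^3 × [La^3+]
[La^3+] = (8.0 × 10^-20 / 1.85 x 10^-4) = 4.3 × 10^-16 M

4.3e-16 M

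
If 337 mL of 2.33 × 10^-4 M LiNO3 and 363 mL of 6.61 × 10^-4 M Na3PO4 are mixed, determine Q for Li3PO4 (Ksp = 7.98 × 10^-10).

Q ≈ 4.84 × 10^-16

Total volume = 337 + 363 = 700 mL.
[Li^+] = 2.33 × 10^-4 × (337/700) = 1.122 × 10^-4 M
[PO4^3-] = 6.61 x 10^-4 × (363/700) = 3.428 × 10^-4 M
Li3PO4(s) <=> 3 Li^+ + PO4^3-, so Q = [Li^+]^3[PO4^3-]
Q = (1.122 × 10^-4)^3(3.428 × 10^-4) = 4.84 × 10^-16
Q < Ksp, so no precipitate of Li3PO4 forms.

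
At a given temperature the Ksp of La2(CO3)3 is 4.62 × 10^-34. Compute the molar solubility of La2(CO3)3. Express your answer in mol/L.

La2(CO3)3(s) ⇌ 2 La^3+ + 3 CO3^2-
Ksp = [La^3+]^2[CO3^2-]^3
For each mole of La2(CO3)3 that dissolves: [La^3+] = 2s, [CO3^2-] = 3s.
Ksp = (2s)^2(3s)^3 = 108s^5
s = (4.62 × 10^-34 / 108)^(1/5) = 8.44 × 10^-8 M

s ≈ 8.44e-8 M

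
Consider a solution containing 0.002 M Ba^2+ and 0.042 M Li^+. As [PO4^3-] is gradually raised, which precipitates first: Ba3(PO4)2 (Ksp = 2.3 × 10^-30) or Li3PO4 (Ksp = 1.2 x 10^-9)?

Each salt begins to precipitate when Q = Ksp, i.e. when [PO4^3-] reaches its threshold.
For Ba3(PO4)2: 2.3 × 10^-30 = (0.002)^3 × [PO4^3-]^2  ⇒  [PO4^3-] = 1.7 x 10^-11 M.
For Li3PO4: 1.2 x 10^-9 = (0.042)^3 × [PO4^3-]  ⇒  [PO4^3-] = 1.6 × 10^-5 M.
The salt with the lower threshold [PO4^3-] precipitates first: Ba3(PO4)2.

Ba3(PO4)2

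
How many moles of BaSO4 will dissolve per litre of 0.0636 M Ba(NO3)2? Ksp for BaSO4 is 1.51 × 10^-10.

BaSO4(s) <=> Ba^2+ + SO4^2-
Ksp = [Ba^2+][SO4^2-]
Let s = moles of BaSO4 that dissolve per litre. [Ba^2+] = 0.0636 + s ≈ 0.0636, [SO4^2-] = s (Ksp is small, so little additional dissolves).
Ksp ≈ 0.0636 × s
s = 2.37 × 10^-9 M
Check: s = 2.4 x 10^-9 ≪ 0.0636, so the approximation is valid.

s = 2.37 × 10^-9 M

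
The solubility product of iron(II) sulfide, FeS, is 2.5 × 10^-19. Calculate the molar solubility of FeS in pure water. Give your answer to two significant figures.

s ≈ 5.0e-10 M

FeS(s) <=> Fe^2+(aq) + S^2-(aq)
Ksp = [Fe^2+][S^2-]
If s mol/L of FeS dissolves, [Fe^2+] = s and [S^2-] = s.
Ksp = s^2
s = (2.5 × 10^-19)^(1/2) = 5.0 x 10^-10 M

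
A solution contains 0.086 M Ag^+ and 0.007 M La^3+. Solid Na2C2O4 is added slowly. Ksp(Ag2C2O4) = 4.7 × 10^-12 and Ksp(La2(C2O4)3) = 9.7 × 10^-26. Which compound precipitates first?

Precipitation of each salt starts when its ion product equals its Ksp.
For Ag2C2O4: 4.7 × 10^-12 = (0.086)^2 × [C2O4^2-]  ⇒  [C2O4^2-] = 6.4 × 10^-10 M.
For La2(C2O4)3: 9.7 × 10^-26 = (0.007)^2 × [C2O4^2-]^3  ⇒  [C2O4^2-] = 1.3 × 10^-7 M.
The salt with the lower threshold [C2O4^2-] precipitates first: Ag2C2O4.

Ag2C2O4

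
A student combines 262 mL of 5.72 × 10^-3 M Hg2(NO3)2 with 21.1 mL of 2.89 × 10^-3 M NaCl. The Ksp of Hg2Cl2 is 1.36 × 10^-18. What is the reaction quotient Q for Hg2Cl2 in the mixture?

2.46 × 10^-10

Total volume = 262 + 21.1 = 283.1 mL.
[Hg2^2+] = 5.72 × 10^-3 × (262/283.1) = 5.294 x 10^-3 M
[Cl^-] = 2.89 x 10^-3 × (21.1/283.1) = 2.154 x 10^-4 M
Hg2Cl2(s) <=> Hg2^2+(aq) + 2 Cl^-(aq), so Q = [Hg2^2+][Cl^-]^2
Q = (5.294 × 10^-3)(2.154 x 10^-4)^2 = 2.46 × 10^-10
Q > Ksp, so Hg2Cl2 will precipitate.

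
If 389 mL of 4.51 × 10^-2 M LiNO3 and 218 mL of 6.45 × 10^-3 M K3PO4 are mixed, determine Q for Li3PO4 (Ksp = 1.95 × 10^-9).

Q = 5.59 × 10^-8

Total volume = 389 + 218 = 607 mL.
[Li^+] = 4.51 × 10^-2 × (389/607) = 2.890 x 10^-2 M
[PO4^3-] = 6.45 × 10^-3 × (218/607) = 2.316 × 10^-3 M
Li3PO4(s) ⇌ 3 Li^+ + PO4^3-, so Q = [Li^+]^3[PO4^3-]
Q = (2.890 x 10^-2)^3(2.316 x 10^-3) = 5.59 × 10^-8
Q > Ksp, so Li3PO4 will precipitate.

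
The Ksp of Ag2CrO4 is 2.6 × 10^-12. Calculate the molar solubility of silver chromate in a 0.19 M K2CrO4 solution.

s ≈ 1.8e-6 M

Ag2CrO4(s) ⇌ 2 Ag^+ + CrO4^2-
Ksp = [Ag^+]^2[CrO4^2-]
If s mol/L dissolves here, [Ag^+] = 2s, [CrO4^2-] = 0.19 + s ≈ 0.19 (since CrO4^2- from K2CrO4 dominates).
Ksp ≈ (2s)^2 × 0.19
s = 1.8 × 10^-6 M
Check: s = 1.8 × 10^-6 ≪ 0.19, so the approximation is valid.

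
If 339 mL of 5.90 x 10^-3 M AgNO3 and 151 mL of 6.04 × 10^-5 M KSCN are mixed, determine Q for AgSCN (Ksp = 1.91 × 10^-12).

7.60 × 10^-8

Total volume = 339 + 151 = 490 mL.
[Ag^+] = 5.90 x 10^-3 × (339/490) = 4.082 x 10^-3 M
[SCN^-] = 6.04 × 10^-5 × (151/490) = 1.861 x 10^-5 M
AgSCN(s) <=> Ag^+(aq) + SCN^-(aq), so Q = [Ag^+][SCN^-]
Q = (4.082 x 10^-3)(1.861 × 10^-5) = 7.60 x 10^-8
Q > Ksp, so AgSCN will precipitate.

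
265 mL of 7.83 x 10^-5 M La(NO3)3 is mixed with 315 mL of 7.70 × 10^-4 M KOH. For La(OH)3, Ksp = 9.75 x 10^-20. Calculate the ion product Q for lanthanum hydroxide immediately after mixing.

2.62 × 10^-15

Total volume = 265 + 315 = 580 mL.
[La^3+] = 7.83 × 10^-5 × (265/580) = 3.578 x 10^-5 M
[OH^-] = 7.70 x 10^-4 × (315/580) = 4.182 x 10^-4 M
La(OH)3(s) ⇌ La^3+ + 3 OH^-, so Q = [La^3+][OH^-]^3
Q = (3.578 × 10^-5)(4.182 × 10^-4)^3 = 2.62 x 10^-15
Q > Ksp, so La(OH)3 will precipitate.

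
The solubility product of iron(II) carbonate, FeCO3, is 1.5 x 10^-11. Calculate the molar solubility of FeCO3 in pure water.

s = 3.9 x 10^-6 M

FeCO3(s) <=> Fe^2+(aq) + CO3^2-(aq)
Ksp = [Fe^2+][CO3^2-]
For each mole of FeCO3 that dissolves: [Fe^2+] = s, [CO3^2-] = s.
Ksp = s × s = s^2
s = (1.5 x 10^-11)^(1/2) = 3.9 × 10^-6 M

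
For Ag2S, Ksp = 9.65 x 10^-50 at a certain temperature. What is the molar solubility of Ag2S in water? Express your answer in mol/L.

Ag2S(s) ⇌ 2 Ag^+(aq) + S^2-(aq)
Ksp = [Ag^+]^2[S^2-]
With molar solubility s: [Ag^+] = 2s, [S^2-] = s.
So Ksp = (2s)^2 × s = 4s^3
s = (9.65 x 10^-50 / 4)^(1/3) = 2.89 × 10^-17 M

2.89e-17 M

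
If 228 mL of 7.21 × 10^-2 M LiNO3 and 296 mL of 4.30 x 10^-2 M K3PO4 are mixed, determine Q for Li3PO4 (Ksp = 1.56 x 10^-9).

Total volume = 228 + 296 = 524 mL.
[Li^+] = 7.21 × 10^-2 × (228/524) = 3.137 x 10^-2 M
[PO4^3-] = 4.30 x 10^-2 × (296/524) = 2.429 × 10^-2 M
Li3PO4(s) ⇌ 3 Li^+(aq) + PO4^3-(aq), so Q = [Li^+]^3[PO4^3-]
Q = (3.137 x 10^-2)^3(2.429 × 10^-2) = 7.50 x 10^-7
Q > Ksp, so Li3PO4 will precipitate.

Q ≈ 7.50e-7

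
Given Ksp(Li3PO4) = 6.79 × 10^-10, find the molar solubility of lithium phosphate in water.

Li3PO4(s) ⇌ 3 Li^+(aq) + PO4^3-(aq)
Ksp = [Li^+]^3[PO4^3-]
If s mol/L of Li3PO4 dissolves, [Li^+] = 3s and [PO4^3-] = s.
So Ksp = (3s)^3 × s = 27s^4
Solving, s = (6.79 × 10^-10/27)^(1/4) = 2.24 × 10^-3 M

s ≈ 2.24 x 10^-3 M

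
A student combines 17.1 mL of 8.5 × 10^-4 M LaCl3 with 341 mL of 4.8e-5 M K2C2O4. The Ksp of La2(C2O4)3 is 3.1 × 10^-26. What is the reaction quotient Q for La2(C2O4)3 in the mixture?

1.6 × 10^-22

Total volume = 17.1 + 341 = 358.1 mL.
[La^3+] = 8.5 × 10^-4 × (17.1/358.1) = 4.06 × 10^-5 M
[C2O4^2-] = 4.8 x 10^-5 × (341/358.1) = 4.57 × 10^-5 M
La2(C2O4)3(s) <=> 2 La^3+(aq) + 3 C2O4^2-(aq), so Q = [La^3+]^2[C2O4^2-]^3
Q = (4.06 × 10^-5)^2(4.57 × 10^-5)^3 = 1.6 x 10^-22
Q > Ksp, so La2(C2O4)3 will precipitate.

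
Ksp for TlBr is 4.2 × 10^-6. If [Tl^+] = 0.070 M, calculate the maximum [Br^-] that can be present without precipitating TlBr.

TlBr(s) ⇌ Tl^+(aq) + Br^-(aq)
Ksp = [Tl^+][Br^-]
Precipitation begins when Q = Ksp. With [Tl^+] = 0.070 M:
4.2 × 10^-6 = (0.070) × [Br^-]
[Br^-] = (4.2 × 10^-6 / 7.0 × 10^-2) = 6.0 x 10^-5 M

[Br^-] ≈ 6.0e-5 M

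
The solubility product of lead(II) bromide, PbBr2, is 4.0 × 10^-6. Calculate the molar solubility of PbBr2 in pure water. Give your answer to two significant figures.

PbBr2(s) <=> Pb^2+ + 2 Br^-
Ksp = [Pb^2+][Br^-]^2
Let s = molar solubility. Then [Pb^2+] = s and [Br^-] = 2s.
So Ksp = s × (2s)^2 = 4s^3
s^3 = 4.0 × 10^-6 / 4, so s = 1.0 × 10^-2 M

1.0 × 10^-2 M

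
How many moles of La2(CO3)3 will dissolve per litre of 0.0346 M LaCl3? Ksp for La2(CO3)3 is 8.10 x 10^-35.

s = 1.36e-11 M

La2(CO3)3(s) ⇌ 2 La^3+(aq) + 3 CO3^2-(aq)
Ksp = [La^3+]^2[CO3^2-]^3
Let s = moles of La2(CO3)3 that dissolve per litre. [La^3+] = 0.0346 + 2s ≈ 0.0346, [CO3^2-] = 3s (common-ion effect: La^3+ is already 0.0346 M).
Ksp ≈ (0.0346)^2 × (3s)^3
s = 1.36 × 10^-11 M
Check: 2s = 2.7 × 10^-11 ≪ 0.0346, so the approximation is valid.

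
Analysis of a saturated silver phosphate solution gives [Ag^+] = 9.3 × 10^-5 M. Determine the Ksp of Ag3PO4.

Ag3PO4(s) ⇌ 3 Ag^+(aq) + PO4^3-(aq)
Stoichiometry gives [PO4^3-] = (1/3)[Ag^+] = 3.10 × 10^-5 M.
Ksp = [Ag^+]^3[PO4^3-]
Ksp = (9.3 × 10^-5)^3 × 3.10 × 10^-5 = 2.5 × 10^-17

2.5e-17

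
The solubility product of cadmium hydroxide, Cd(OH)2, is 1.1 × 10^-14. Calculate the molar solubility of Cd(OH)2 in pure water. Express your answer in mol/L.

Cd(OH)2(s) ⇌ Cd^2+(aq) + 2 OH^-(aq)
Ksp = [Cd^2+][OH^-]^2
For each mole of Cd(OH)2 that dissolves: [Cd^2+] = s, [OH^-] = 2s.
So Ksp = s × (2s)^2 = 4s^3
Solving, s = (1.1 × 10^-14/4)^(1/3) = 1.4 × 10^-5 M

s ≈ 1.4 x 10^-5 M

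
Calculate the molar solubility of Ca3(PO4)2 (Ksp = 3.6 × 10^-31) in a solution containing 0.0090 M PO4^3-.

Ca3(PO4)2(s) ⇌ 3 Ca^2+(aq) + 2 PO4^3-(aq)
Ksp = [Ca^2+]^3[PO4^3-]^2
If s mol/L dissolves here, [Ca^2+] = 3s, [PO4^3-] = 0.0090 + 2s ≈ 0.0090 (since the PO4^3- already present dominates).
Ksp ≈ (3s)^3 × (0.0090)^2
s = 5.5 x 10^-10 M
Check: 2s = 1.1 × 10^-9 ≪ 0.0090, so the approximation is valid.

s = 5.5e-10 M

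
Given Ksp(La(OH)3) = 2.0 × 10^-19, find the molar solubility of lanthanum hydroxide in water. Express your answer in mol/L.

La(OH)3(s) <=> La^3+ + 3 OH^-
Ksp = [La^3+][OH^-]^3
With molar solubility s: [La^3+] = s, [OH^-] = 3s.
Ksp = s(3s)^3 = 27s^4
s = (2.0 × 10^-19 / 27)^(1/4) = 9.3 × 10^-6 M

9.3 x 10^-6 M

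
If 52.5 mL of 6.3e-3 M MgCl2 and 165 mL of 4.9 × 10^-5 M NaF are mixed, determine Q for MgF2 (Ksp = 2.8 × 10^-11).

2.1 x 10^-12

Total volume = 52.5 + 165 = 217.5 mL.
[Mg^2+] = 6.3 x 10^-3 × (52.5/217.5) = 1.52 × 10^-3 M
[F^-] = 4.9 x 10^-5 × (165/217.5) = 3.72 × 10^-5 M
MgF2(s) ⇌ Mg^2+ + 2 F^-, so Q = [Mg^2+][F^-]^2
Q = (1.52 x 10^-3)(3.72 × 10^-5)^2 = 2.1 x 10^-12
Q < Ksp, so no precipitate of MgF2 forms.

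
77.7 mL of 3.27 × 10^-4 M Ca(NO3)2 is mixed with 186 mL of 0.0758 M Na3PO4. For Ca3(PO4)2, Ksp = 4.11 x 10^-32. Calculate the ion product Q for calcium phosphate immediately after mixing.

Total volume = 77.7 + 186 = 263.7 mL.
[Ca^2+] = 3.27 x 10^-4 × (77.7/263.7) = 9.635 x 10^-5 M
[PO4^3-] = 7.58 x 10^-2 × (186/263.7) = 5.347 × 10^-2 M
Ca3(PO4)2(s) ⇌ 3 Ca^2+(aq) + 2 PO4^3-(aq), so Q = [Ca^2+]^3[PO4^3-]^2
Q = (9.635 x 10^-5)^3(5.347 × 10^-2)^2 = 2.56 × 10^-15
Q > Ksp, so Ca3(PO4)2 will precipitate.

Q ≈ 2.56e-15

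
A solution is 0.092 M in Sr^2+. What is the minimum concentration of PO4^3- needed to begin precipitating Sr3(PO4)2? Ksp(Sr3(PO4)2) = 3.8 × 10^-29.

Sr3(PO4)2(s) <=> 3 Sr^2+(aq) + 2 PO4^3-(aq)
Ksp = [Sr^2+]^3[PO4^3-]^2
Precipitation begins when Q = Ksp. With [Sr^2+] = 0.092 M:
3.8 × 10^-29 = (0.092)^3 × [PO4^3-]^2
[PO4^3-] = (3.8 × 10^-29 / 7.79 x 10^-4)^(1/2) = 2.2 × 10^-13 M

2.2 × 10^-13 M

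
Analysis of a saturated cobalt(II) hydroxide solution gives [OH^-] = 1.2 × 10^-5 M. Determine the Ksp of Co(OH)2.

Co(OH)2(s) ⇌ Co^2+ + 2 OH^-
Stoichiometry gives [Co^2+] = (1/2)[OH^-] = 6.00 x 10^-6 M.
Ksp = [Co^2+][OH^-]^2
Ksp = 6.00 × 10^-6 × (1.2 x 10^-5)^2 = 8.6 × 10^-16

8.6 x 10^-16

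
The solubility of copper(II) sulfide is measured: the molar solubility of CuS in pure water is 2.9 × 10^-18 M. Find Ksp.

CuS(s) <=> Cu^2+ + S^2-
For each mole of CuS that dissolves: [Cu^2+] = s, [S^2-] = s.
Ksp = [Cu^2+][S^2-]
Ksp = s^2
With s = 2.9 x 10^-18: Ksp = 8.4 x 10^-36

Ksp ≈ 8.4e-36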